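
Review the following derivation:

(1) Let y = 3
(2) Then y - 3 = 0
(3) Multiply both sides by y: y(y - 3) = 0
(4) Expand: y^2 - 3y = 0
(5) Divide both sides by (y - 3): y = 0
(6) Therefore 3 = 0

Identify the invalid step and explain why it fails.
Step 5: Divide both sides by (y - 3): y = 0

Step 5 divides both sides by (y - 3). However, since y = 3, we have (y - 3) = 0. Division by zero is undefined, making this step invalid.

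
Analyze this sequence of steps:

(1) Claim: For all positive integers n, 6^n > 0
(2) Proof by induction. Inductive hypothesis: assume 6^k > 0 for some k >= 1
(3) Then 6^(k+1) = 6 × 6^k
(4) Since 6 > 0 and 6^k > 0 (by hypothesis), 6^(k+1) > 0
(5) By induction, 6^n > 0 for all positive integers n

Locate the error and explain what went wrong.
Step 5: By induction, 6^n > 0 for all positive integers n

Step 5 concludes the proof by induction, but no base case was ever established. A valid induction proof requires: (1) a base case proving 6^1 > 0, and (2) an inductive step showing IF 6^k > 0 THEN 6^(k+1) > 0. Steps 2-4 correctly establish the inductive step, but without the base case the conclusion in step 5 does not follow.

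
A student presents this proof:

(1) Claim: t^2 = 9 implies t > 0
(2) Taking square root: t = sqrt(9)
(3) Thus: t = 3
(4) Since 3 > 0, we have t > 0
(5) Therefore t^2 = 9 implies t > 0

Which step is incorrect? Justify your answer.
Step 2: Taking square root: t = sqrt(9)

Step 2 takes the square root and assumes the positive root only. The equation t^2 = 9 actually has two solutions: t = 3 and t = -3. The proof silently assumes t > 0 without justification, then uses this assumption to conclude t > 0, which is circular. The counterexample t = -3 shows the claim is false.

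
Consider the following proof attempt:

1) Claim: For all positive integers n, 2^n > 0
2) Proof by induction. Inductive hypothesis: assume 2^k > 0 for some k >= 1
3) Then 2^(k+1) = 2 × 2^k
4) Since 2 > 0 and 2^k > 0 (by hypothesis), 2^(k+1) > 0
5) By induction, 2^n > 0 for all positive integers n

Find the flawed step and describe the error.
Step 5: By induction, 2^n > 0 for all positive integers n

Step 5 concludes the proof by induction, but no base case was ever established. A valid induction proof requires: (1) a base case proving 2^1 > 0, and (2) an inductive step showing IF 2^k > 0 THEN 2^(k+1) > 0. Steps 2-4 correctly establish the inductive step, but without the base case the conclusion in step 5 does not follow.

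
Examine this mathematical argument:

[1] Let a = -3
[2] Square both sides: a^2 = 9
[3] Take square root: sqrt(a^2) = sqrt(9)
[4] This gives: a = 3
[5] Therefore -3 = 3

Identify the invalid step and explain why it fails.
Step 4: This gives: a = 3

Step 4 incorrectly states that sqrt(a^2) = a. The correct identity is sqrt(a^2) = |a|. Since a = -3 < 0, we have sqrt(a^2) = |-3| = 3, not a = -3.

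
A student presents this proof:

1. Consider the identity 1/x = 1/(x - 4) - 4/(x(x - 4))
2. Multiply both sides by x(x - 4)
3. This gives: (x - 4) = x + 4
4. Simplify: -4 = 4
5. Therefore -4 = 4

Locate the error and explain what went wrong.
Step 3: This gives: (x - 4) = x + 4

Step 3 makes a sign error when clearing denominators. Multiplying -4/(x(x - 4)) by x(x - 4) gives -4, not +4. The correct result is (x - 4) = x - 4, which is trivially true, not (x - 4) = x + 4. (Step 1 is a valid identity: 1/(x - 4) - 4/(x(x - 4)) = (x - 4)/(x(x - 4)) = 1/x.)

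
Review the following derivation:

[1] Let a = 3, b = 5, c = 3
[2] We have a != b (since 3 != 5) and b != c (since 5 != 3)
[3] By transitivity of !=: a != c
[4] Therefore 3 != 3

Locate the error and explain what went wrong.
Step 3: By transitivity of !=: a != c

Step 3 incorrectly applies transitivity to the '!=' relation. Transitivity states: if a R b and b R c, then a R c. However, '!=' is not transitive. Counterexample: 3 != 5 and 5 != 3, but 3 = 3 (both equal 3). Transitivity holds for relations like <, <=, =, but not for !=.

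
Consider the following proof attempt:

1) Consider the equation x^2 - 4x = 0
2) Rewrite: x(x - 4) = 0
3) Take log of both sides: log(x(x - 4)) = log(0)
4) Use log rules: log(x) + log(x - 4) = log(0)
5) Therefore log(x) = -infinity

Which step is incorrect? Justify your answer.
Step 3: Take log of both sides: log(x(x - 4)) = log(0)

Step 3 takes the logarithm of both sides, resulting in log(0) on the right side. The logarithm is only defined for positive numbers; log(0) is undefined (approaches negative infinity). This operation is invalid.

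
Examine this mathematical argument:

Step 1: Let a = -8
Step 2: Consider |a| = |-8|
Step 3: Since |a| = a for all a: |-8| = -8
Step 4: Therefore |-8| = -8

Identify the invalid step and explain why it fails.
Step 3: Since |a| = a for all a: |-8| = -8

Step 3 incorrectly states that |a| = a for all a. The correct definition is |a| = a when a >= 0, and |a| = -a when a < 0. Since -8 < 0, we have |-8| = -(-8) = 8, not -8.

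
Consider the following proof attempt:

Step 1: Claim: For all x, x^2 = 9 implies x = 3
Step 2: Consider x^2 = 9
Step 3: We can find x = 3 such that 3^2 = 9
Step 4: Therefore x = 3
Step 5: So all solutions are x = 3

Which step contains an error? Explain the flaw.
Step 4: Therefore x = 3

Step 4 incorrectly concludes that x = 3 is the only solution. The proof shows that x = 3 is A solution (existence), but does not show it is the ONLY solution (uniqueness). In fact, x = -3 is also a solution since (-3)^2 = 9. Finding one solution doesn't prove there are no others.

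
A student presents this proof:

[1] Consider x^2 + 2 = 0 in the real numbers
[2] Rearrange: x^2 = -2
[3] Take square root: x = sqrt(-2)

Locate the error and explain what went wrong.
Step 3: Take square root: x = sqrt(-2)

Step 3 takes the square root of -2, which is negative. In the real number system, the square root of a negative number is undefined. The equation x^2 + 2 = 0 has no real solutions. Square roots of negative numbers only exist in the complex numbers.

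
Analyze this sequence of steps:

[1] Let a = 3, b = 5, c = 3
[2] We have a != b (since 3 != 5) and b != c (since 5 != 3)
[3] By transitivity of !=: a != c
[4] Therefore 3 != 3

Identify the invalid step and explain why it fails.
Step 3: By transitivity of !=: a != c

Step 3 incorrectly applies transitivity to the '!=' relation. Transitivity states: if a R b and b R c, then a R c. However, '!=' is not transitive. Counterexample: 3 != 5 and 5 != 3, but 3 = 3 (both equal 3). Transitivity holds for relations like <, <=, =, but not for !=.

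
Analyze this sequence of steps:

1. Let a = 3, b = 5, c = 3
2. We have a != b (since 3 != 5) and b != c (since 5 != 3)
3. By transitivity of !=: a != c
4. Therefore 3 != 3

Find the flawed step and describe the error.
Step 3: By transitivity of !=: a != c

Step 3 incorrectly applies transitivity to the '!=' relation. Transitivity states: if a R b and b R c, then a R c. However, '!=' is not transitive. Counterexample: 3 != 5 and 5 != 3, but 3 = 3 (both equal 3). Transitivity holds for relations like <, <=, =, but not for !=.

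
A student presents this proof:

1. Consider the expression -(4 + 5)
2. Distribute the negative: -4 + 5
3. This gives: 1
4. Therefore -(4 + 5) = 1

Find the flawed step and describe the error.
Step 2: Distribute the negative: -4 + 5

Step 2 incorrectly distributes the negative sign. The correct distribution is -(4 + 5) = -4 - 5 = -9. The negative must be applied to both terms, not just the first. The error treats -(4 + 5) as -4 + 5, which equals 1 instead of -9.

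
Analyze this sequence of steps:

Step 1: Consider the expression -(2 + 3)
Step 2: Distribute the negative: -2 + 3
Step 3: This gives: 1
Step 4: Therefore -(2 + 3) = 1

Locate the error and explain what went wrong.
Step 2: Distribute the negative: -2 + 3

Step 2 incorrectly distributes the negative sign. The correct distribution is -(2 + 3) = -2 - 3 = -5. The negative must be applied to both terms, not just the first. The error treats -(2 + 3) as -2 + 3, which equals 1 instead of -5.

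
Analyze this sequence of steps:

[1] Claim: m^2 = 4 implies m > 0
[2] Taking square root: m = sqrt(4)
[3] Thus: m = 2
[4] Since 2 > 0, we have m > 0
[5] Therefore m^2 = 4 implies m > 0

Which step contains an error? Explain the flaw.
Step 2: Taking square root: m = sqrt(4)

Step 2 takes the square root and assumes the positive root only. The equation m^2 = 4 actually has two solutions: m = 2 and m = -2. The proof silently assumes m > 0 without justification, then uses this assumption to conclude m > 0, which is circular. The counterexample m = -2 shows the claim is false.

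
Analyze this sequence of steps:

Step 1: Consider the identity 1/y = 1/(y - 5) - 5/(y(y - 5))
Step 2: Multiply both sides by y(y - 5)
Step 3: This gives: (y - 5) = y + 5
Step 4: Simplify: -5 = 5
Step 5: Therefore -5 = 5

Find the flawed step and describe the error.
Step 3: This gives: (y - 5) = y + 5

Step 3 makes a sign error when clearing denominators. Multiplying -5/(y(y - 5)) by y(y - 5) gives -5, not +5. The correct result is (y - 5) = y - 5, which is trivially true, not (y - 5) = y + 5. (Step 1 is a valid identity: 1/(y - 5) - 5/(y(y - 5)) = (y - 5)/(y(y - 5)) = 1/y.)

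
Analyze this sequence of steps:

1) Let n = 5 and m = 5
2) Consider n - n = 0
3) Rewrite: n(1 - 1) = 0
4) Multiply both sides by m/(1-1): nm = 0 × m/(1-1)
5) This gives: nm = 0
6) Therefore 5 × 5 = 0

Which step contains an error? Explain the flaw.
Step 4: Multiply both sides by m/(1-1): nm = 0 × m/(1-1)

Step 4 multiplies both sides by m/(1-1). However, 1-1 = 0, so this is multiplication by m/0, which is undefined. We cannot multiply by an undefined expression.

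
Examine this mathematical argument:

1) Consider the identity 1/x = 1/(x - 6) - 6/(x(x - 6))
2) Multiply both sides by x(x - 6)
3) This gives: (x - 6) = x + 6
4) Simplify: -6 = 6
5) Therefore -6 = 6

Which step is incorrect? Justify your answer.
Step 3: This gives: (x - 6) = x + 6

Step 3 makes a sign error when clearing denominators. Multiplying -6/(x(x - 6)) by x(x - 6) gives -6, not +6. The correct result is (x - 6) = x - 6, which is trivially true, not (x - 6) = x + 6. (Step 1 is a valid identity: 1/(x - 6) - 6/(x(x - 6)) = (x - 6)/(x(x - 6)) = 1/x.)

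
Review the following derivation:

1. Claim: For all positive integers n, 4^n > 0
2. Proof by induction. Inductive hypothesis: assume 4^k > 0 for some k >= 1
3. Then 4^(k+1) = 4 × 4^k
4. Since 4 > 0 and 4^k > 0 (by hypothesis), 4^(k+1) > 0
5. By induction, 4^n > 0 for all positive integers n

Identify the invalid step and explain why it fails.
Step 5: By induction, 4^n > 0 for all positive integers n

Step 5 concludes the proof by induction, but no base case was ever established. A valid induction proof requires: (1) a base case proving 4^1 > 0, and (2) an inductive step showing IF 4^k > 0 THEN 4^(k+1) > 0. Steps 2-4 correctly establish the inductive step, but without the base case the conclusion in step 5 does not follow.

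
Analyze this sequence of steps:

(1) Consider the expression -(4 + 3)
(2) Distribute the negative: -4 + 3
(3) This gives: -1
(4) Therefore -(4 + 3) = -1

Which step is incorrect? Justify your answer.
Step 2: Distribute the negative: -4 + 3

Step 2 incorrectly distributes the negative sign. The correct distribution is -(4 + 3) = -4 - 3 = -7. The negative must be applied to both terms, not just the first. The error treats -(4 + 3) as -4 + 3, which equals -1 instead of -7.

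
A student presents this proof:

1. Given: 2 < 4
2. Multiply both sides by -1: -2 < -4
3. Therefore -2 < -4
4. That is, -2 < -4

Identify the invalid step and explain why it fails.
Step 2: Multiply both sides by -1: -2 < -4

Step 2 multiplies both sides by -1 but fails to reverse the inequality sign. When multiplying (or dividing) an inequality by a negative number, the direction must be reversed. Since 2 < 4, we should get -2 > -4, i.e., -2 > -4.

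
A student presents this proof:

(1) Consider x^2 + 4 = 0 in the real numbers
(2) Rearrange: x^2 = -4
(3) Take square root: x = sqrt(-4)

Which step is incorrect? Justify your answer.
Step 3: Take square root: x = sqrt(-4)

Step 3 takes the square root of -4, which is negative. In the real number system, the square root of a negative number is undefined. The equation x^2 + 4 = 0 has no real solutions. Square roots of negative numbers only exist in the complex numbers.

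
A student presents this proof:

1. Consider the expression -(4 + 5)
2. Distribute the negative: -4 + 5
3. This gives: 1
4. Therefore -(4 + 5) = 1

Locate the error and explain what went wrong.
Step 2: Distribute the negative: -4 + 5

Step 2 incorrectly distributes the negative sign. The correct distribution is -(4 + 5) = -4 - 5 = -9. The negative must be applied to both terms, not just the first. The error treats -(4 + 5) as -4 + 5, which equals 1 instead of -9.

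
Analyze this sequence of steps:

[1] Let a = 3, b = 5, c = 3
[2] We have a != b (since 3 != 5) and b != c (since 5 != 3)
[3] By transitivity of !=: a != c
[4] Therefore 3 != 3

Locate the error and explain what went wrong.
Step 3: By transitivity of !=: a != c

Step 3 incorrectly applies transitivity to the '!=' relation. Transitivity states: if a R b and b R c, then a R c. However, '!=' is not transitive. Counterexample: 3 != 5 and 5 != 3, but 3 = 3 (both equal 3). Transitivity holds for relations like <, <=, =, but not for !=.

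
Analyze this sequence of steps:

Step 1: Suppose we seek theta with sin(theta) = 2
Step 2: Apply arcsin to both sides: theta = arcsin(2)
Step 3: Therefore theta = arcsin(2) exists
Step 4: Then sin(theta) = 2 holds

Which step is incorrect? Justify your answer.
Step 2: Apply arcsin to both sides: theta = arcsin(2)

Step 2 applies arcsin to 2. However, arcsin(x) is only defined for x in [-1, 1] because sin(theta) can only produce values in that range. Since |2| > 1, arcsin(2) is undefined. There is no angle whose sine equals 2.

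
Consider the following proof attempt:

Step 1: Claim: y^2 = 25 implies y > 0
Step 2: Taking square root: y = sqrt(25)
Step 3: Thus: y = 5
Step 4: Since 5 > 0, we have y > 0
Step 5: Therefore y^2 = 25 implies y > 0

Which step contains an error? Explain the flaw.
Step 2: Taking square root: y = sqrt(25)

Step 2 takes the square root and assumes the positive root only. The equation y^2 = 25 actually has two solutions: y = 5 and y = -5. The proof silently assumes y > 0 without justification, then uses this assumption to conclude y > 0, which is circular. The counterexample y = -5 shows the claim is false.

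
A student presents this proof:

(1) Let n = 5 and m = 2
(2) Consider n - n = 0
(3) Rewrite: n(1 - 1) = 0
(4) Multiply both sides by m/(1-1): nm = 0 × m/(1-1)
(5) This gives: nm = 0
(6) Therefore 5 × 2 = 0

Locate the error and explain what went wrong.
Step 4: Multiply both sides by m/(1-1): nm = 0 × m/(1-1)

Step 4 multiplies both sides by m/(1-1). However, 1-1 = 0, so this is multiplication by m/0, which is undefined. We cannot multiply by an undefined expression.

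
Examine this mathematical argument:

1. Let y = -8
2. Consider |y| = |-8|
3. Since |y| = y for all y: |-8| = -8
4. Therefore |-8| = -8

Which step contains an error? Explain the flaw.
Step 3: Since |y| = y for all y: |-8| = -8

Step 3 incorrectly states that |y| = y for all y. The correct definition is |y| = y when y >= 0, and |y| = -y when y < 0. Since -8 < 0, we have |-8| = -(-8) = 8, not -8.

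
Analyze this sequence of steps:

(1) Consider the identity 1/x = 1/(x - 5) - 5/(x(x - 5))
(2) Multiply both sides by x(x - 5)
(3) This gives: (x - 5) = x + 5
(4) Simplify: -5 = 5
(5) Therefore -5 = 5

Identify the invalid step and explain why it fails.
Step 3: This gives: (x - 5) = x + 5

Step 3 makes a sign error when clearing denominators. Multiplying -5/(x(x - 5)) by x(x - 5) gives -5, not +5. The correct result is (x - 5) = x - 5, which is trivially true, not (x - 5) = x + 5. (Step 1 is a valid identity: 1/(x - 5) - 5/(x(x - 5)) = (x - 5)/(x(x - 5)) = 1/x.)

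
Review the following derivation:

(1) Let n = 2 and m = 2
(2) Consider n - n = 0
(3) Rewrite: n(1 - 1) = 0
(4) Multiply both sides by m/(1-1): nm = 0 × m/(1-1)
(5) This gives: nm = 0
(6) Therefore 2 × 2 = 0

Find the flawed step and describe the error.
Step 4: Multiply both sides by m/(1-1): nm = 0 × m/(1-1)

Step 4 multiplies both sides by m/(1-1). However, 1-1 = 0, so this is multiplication by m/0, which is undefined. We cannot multiply by an undefined expression.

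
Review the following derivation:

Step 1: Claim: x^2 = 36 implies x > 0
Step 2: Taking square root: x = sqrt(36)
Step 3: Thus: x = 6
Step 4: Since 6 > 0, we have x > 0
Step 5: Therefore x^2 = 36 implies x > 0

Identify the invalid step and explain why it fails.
Step 2: Taking square root: x = sqrt(36)

Step 2 takes the square root and assumes the positive root only. The equation x^2 = 36 actually has two solutions: x = 6 and x = -6. The proof silently assumes x > 0 without justification, then uses this assumption to conclude x > 0, which is circular. The counterexample x = -6 shows the claim is false.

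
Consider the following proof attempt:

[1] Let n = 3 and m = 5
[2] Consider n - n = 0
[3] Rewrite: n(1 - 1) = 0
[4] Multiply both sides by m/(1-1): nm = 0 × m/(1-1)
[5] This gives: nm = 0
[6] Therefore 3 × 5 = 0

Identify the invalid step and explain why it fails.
Step 4: Multiply both sides by m/(1-1): nm = 0 × m/(1-1)

Step 4 multiplies both sides by m/(1-1). However, 1-1 = 0, so this is multiplication by m/0, which is undefined. We cannot multiply by an undefined expression.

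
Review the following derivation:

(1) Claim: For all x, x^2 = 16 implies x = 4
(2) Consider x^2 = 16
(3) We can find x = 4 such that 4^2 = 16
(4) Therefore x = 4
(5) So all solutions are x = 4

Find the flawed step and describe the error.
Step 4: Therefore x = 4

Step 4 incorrectly concludes that x = 4 is the only solution. The proof shows that x = 4 is A solution (existence), but does not show it is the ONLY solution (uniqueness). In fact, x = -4 is also a solution since (-4)^2 = 16. Finding one solution doesn't prove there are no others.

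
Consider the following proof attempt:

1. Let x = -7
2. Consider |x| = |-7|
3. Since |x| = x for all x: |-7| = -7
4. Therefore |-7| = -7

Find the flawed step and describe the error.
Step 3: Since |x| = x for all x: |-7| = -7

Step 3 incorrectly states that |x| = x for all x. The correct definition is |x| = x when x >= 0, and |x| = -x when x < 0. Since -7 < 0, we have |-7| = -(-7) = 7, not -7.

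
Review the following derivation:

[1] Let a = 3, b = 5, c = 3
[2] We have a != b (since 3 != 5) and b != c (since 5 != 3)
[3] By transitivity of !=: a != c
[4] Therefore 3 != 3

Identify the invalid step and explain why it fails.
Step 3: By transitivity of !=: a != c

Step 3 incorrectly applies transitivity to the '!=' relation. Transitivity states: if a R b and b R c, then a R c. However, '!=' is not transitive. Counterexample: 3 != 5 and 5 != 3, but 3 = 3 (both equal 3). Transitivity holds for relations like <, <=, =, but not for !=.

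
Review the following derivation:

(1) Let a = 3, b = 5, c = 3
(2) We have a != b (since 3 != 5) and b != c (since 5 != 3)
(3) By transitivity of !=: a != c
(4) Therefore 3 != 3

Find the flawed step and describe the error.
Step 3: By transitivity of !=: a != c

Step 3 incorrectly applies transitivity to the '!=' relation. Transitivity states: if a R b and b R c, then a R c. However, '!=' is not transitive. Counterexample: 3 != 5 and 5 != 3, but 3 = 3 (both equal 3). Transitivity holds for relations like <, <=, =, but not for !=.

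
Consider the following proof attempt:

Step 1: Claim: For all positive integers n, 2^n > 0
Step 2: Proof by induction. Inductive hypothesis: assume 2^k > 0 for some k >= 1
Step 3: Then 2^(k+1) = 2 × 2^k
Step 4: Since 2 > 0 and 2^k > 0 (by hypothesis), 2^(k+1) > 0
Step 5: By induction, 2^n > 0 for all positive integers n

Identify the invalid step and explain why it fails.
Step 5: By induction, 2^n > 0 for all positive integers n

Step 5 concludes the proof by induction, but no base case was ever established. A valid induction proof requires: (1) a base case proving 2^1 > 0, and (2) an inductive step showing IF 2^k > 0 THEN 2^(k+1) > 0. Steps 2-4 correctly establish the inductive step, but without the base case the conclusion in step 5 does not follow.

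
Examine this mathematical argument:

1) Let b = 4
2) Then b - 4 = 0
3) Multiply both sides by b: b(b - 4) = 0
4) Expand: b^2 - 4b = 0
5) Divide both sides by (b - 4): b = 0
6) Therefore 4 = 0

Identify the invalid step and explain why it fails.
Step 5: Divide both sides by (b - 4): b = 0

Step 5 divides both sides by (b - 4). However, since b = 4, we have (b - 4) = 0. Division by zero is undefined, making this step invalid.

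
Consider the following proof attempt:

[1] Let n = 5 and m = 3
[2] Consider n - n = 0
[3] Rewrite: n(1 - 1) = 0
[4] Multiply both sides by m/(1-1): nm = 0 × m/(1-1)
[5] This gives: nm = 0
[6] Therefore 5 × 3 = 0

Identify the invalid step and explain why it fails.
Step 4: Multiply both sides by m/(1-1): nm = 0 × m/(1-1)

Step 4 multiplies both sides by m/(1-1). However, 1-1 = 0, so this is multiplication by m/0, which is undefined. We cannot multiply by an undefined expression.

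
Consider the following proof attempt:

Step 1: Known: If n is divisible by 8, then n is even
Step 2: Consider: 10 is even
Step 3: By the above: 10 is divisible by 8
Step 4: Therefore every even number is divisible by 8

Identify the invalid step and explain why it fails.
Step 3: By the above: 10 is divisible by 8

Step 3 commits the fallacy of affirming the consequent. The known fact 'divisible by 8 → even' does NOT imply 'even → divisible by 8'. That would be the converse, which is false. For example, 10 is even but 10 ÷ 8 = 1.25, which is not an integer.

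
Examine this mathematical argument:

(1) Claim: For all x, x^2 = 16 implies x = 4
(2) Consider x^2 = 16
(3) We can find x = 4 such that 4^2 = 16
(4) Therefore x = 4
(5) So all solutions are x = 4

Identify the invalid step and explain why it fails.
Step 4: Therefore x = 4

Step 4 incorrectly concludes that x = 4 is the only solution. The proof shows that x = 4 is A solution (existence), but does not show it is the ONLY solution (uniqueness). In fact, x = -4 is also a solution since (-4)^2 = 16. Finding one solution doesn't prove there are no others.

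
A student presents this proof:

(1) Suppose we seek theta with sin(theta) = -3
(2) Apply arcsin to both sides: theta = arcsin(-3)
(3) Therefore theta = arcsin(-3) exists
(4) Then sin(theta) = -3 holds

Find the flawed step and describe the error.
Step 2: Apply arcsin to both sides: theta = arcsin(-3)

Step 2 applies arcsin to -3. However, arcsin(x) is only defined for x in [-1, 1] because sin(theta) can only produce values in that range. Since |-3| > 1, arcsin(-3) is undefined. There is no angle whose sine equals -3.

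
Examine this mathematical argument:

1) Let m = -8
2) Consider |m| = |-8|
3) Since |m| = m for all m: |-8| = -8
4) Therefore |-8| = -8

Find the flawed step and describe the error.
Step 3: Since |m| = m for all m: |-8| = -8

Step 3 incorrectly states that |m| = m for all m. The correct definition is |m| = m when m >= 0, and |m| = -m when m < 0. Since -8 < 0, we have |-8| = -(-8) = 8, not -8.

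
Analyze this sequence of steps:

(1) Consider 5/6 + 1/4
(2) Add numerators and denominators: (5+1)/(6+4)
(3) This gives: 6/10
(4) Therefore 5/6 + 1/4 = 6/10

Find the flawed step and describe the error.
Step 2: Add numerators and denominators: (5+1)/(6+4)

Step 2 incorrectly adds fractions by separately adding numerators and denominators. This is wrong. The correct method requires a common denominator: 5/6 + 1/4 = (5×4 + 1×6)/(6×4) = 26/24 = 13/12. The method used gives 6/10, which is different.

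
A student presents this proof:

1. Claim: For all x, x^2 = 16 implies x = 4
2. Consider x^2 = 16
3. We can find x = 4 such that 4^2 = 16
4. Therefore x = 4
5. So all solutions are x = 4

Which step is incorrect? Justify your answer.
Step 4: Therefore x = 4

Step 4 incorrectly concludes that x = 4 is the only solution. The proof shows that x = 4 is A solution (existence), but does not show it is the ONLY solution (uniqueness). In fact, x = -4 is also a solution since (-4)^2 = 16. Finding one solution doesn't prove there are no others.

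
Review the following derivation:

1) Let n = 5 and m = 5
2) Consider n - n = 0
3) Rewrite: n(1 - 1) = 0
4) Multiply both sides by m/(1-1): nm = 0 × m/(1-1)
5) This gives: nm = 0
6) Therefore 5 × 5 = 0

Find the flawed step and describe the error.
Step 4: Multiply both sides by m/(1-1): nm = 0 × m/(1-1)

Step 4 multiplies both sides by m/(1-1). However, 1-1 = 0, so this is multiplication by m/0, which is undefined. We cannot multiply by an undefined expression.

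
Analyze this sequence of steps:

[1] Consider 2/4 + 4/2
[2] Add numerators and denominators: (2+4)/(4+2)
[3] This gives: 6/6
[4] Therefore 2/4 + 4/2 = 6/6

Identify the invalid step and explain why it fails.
Step 2: Add numerators and denominators: (2+4)/(4+2)

Step 2 incorrectly adds fractions by separately adding numerators and denominators. This is wrong. The correct method requires a common denominator: 2/4 + 4/2 = (2×2 + 4×4)/(4×2) = 20/8 = 5/2. The method used gives 6/6, which is different.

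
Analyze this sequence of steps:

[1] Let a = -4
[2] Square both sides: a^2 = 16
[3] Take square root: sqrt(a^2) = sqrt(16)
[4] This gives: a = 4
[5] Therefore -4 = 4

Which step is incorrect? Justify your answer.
Step 4: This gives: a = 4

Step 4 incorrectly states that sqrt(a^2) = a. The correct identity is sqrt(a^2) = |a|. Since a = -4 < 0, we have sqrt(a^2) = |-4| = 4, not a = -4.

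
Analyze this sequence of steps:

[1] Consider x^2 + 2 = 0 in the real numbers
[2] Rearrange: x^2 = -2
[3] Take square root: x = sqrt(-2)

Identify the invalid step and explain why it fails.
Step 3: Take square root: x = sqrt(-2)

Step 3 takes the square root of -2, which is negative. In the real number system, the square root of a negative number is undefined. The equation x^2 + 2 = 0 has no real solutions. Square roots of negative numbers only exist in the complex numbers.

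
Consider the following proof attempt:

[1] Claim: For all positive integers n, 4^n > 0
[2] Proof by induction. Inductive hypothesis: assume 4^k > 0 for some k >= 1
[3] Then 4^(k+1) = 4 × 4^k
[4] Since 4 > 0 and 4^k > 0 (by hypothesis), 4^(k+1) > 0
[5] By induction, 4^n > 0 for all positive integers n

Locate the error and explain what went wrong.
Step 5: By induction, 4^n > 0 for all positive integers n

Step 5 concludes the proof by induction, but no base case was ever established. A valid induction proof requires: (1) a base case proving 4^1 > 0, and (2) an inductive step showing IF 4^k > 0 THEN 4^(k+1) > 0. Steps 2-4 correctly establish the inductive step, but without the base case the conclusion in step 5 does not follow.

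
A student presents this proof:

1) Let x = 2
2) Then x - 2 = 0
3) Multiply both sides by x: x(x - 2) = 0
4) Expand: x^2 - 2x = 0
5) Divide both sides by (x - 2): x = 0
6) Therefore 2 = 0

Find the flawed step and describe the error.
Step 5: Divide both sides by (x - 2): x = 0

Step 5 divides both sides by (x - 2). However, since x = 2, we have (x - 2) = 0. Division by zero is undefined, making this step invalid.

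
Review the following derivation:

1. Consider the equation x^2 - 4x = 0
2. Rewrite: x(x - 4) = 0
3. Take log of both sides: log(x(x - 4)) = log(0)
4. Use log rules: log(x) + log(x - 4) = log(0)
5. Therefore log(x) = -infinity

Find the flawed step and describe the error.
Step 3: Take log of both sides: log(x(x - 4)) = log(0)

Step 3 takes the logarithm of both sides, resulting in log(0) on the right side. The logarithm is only defined for positive numbers; log(0) is undefined (approaches negative infinity). This operation is invalid.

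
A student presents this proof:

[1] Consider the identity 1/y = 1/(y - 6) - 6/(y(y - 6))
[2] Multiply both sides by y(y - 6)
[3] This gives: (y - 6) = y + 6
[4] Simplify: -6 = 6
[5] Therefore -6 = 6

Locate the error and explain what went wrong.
Step 3: This gives: (y - 6) = y + 6

Step 3 makes a sign error when clearing denominators. Multiplying -6/(y(y - 6)) by y(y - 6) gives -6, not +6. The correct result is (y - 6) = y - 6, which is trivially true, not (y - 6) = y + 6. (Step 1 is a valid identity: 1/(y - 6) - 6/(y(y - 6)) = (y - 6)/(y(y - 6)) = 1/y.)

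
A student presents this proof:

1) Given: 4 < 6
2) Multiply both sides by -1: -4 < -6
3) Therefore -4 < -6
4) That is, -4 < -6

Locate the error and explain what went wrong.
Step 2: Multiply both sides by -1: -4 < -6

Step 2 multiplies both sides by -1 but fails to reverse the inequality sign. When multiplying (or dividing) an inequality by a negative number, the direction must be reversed. Since 4 < 6, we should get -4 > -6, i.e., -4 > -6.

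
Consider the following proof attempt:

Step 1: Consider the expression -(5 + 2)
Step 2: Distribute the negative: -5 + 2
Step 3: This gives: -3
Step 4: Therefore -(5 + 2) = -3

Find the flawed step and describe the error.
Step 2: Distribute the negative: -5 + 2

Step 2 incorrectly distributes the negative sign. The correct distribution is -(5 + 2) = -5 - 2 = -7. The negative must be applied to both terms, not just the first. The error treats -(5 + 2) as -5 + 2, which equals -3 instead of -7.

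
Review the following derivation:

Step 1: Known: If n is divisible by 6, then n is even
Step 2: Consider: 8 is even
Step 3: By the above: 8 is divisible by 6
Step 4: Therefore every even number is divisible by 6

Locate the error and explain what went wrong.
Step 3: By the above: 8 is divisible by 6

Step 3 commits the fallacy of affirming the consequent. The known fact 'divisible by 6 → even' does NOT imply 'even → divisible by 6'. That would be the converse, which is false. For example, 8 is even but 8 ÷ 6 = 1.33, which is not an integer.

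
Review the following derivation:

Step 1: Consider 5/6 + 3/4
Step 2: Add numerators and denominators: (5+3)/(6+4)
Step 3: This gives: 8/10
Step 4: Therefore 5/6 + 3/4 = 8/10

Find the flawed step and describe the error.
Step 2: Add numerators and denominators: (5+3)/(6+4)

Step 2 incorrectly adds fractions by separately adding numerators and denominators. This is wrong. The correct method requires a common denominator: 5/6 + 3/4 = (5×4 + 3×6)/(6×4) = 38/24 = 19/12. The method used gives 8/10, which is different.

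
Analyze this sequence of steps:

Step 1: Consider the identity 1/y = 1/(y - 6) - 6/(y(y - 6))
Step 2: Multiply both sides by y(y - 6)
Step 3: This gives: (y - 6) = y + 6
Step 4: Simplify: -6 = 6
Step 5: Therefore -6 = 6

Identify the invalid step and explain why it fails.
Step 3: This gives: (y - 6) = y + 6

Step 3 makes a sign error when clearing denominators. Multiplying -6/(y(y - 6)) by y(y - 6) gives -6, not +6. The correct result is (y - 6) = y - 6, which is trivially true, not (y - 6) = y + 6. (Step 1 is a valid identity: 1/(y - 6) - 6/(y(y - 6)) = (y - 6)/(y(y - 6)) = 1/y.)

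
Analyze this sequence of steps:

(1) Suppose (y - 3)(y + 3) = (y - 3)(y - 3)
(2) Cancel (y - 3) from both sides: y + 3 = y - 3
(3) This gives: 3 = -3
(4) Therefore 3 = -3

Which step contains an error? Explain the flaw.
Step 2: Cancel (y - 3) from both sides: y + 3 = y - 3

Step 2 cancels (y - 3) from both sides. This is only valid if (y - 3) ≠ 0, i.e., y ≠ 3. When y = 3, both sides equal zero regardless of the other factors. The correct approach requires considering y = 3 as a separate case.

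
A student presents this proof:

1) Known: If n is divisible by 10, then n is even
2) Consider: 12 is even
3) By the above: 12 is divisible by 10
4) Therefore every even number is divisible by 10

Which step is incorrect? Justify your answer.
Step 3: By the above: 12 is divisible by 10

Step 3 commits the fallacy of affirming the consequent. The known fact 'divisible by 10 → even' does NOT imply 'even → divisible by 10'. That would be the converse, which is false. For example, 12 is even but 12 ÷ 10 = 1.20, which is not an integer.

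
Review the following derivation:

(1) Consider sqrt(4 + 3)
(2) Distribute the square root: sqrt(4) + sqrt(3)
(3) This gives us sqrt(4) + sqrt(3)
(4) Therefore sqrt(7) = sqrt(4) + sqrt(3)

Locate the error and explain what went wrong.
Step 2: Distribute the square root: sqrt(4) + sqrt(3)

Step 2 incorrectly 'distributes' the square root over addition. The square root function does not distribute: sqrt(a + b) ≠ sqrt(a) + sqrt(b). In fact, sqrt(4 + 3) = sqrt(7) ≈ 2.6458, while sqrt(4) + sqrt(3) ≈ 3.7321.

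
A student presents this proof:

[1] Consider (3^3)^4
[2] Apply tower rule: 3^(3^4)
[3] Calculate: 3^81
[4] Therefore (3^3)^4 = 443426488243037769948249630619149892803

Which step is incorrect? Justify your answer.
Step 2: Apply tower rule: 3^(3^4)

Step 2 incorrectly states that (a^b)^c = a^(b^c). The correct rule is (a^b)^c = a^(b×c). The actual value is (3^3)^4 = 3^12 = 531441, not 3^81 = 443426488243037769948249630619149892803.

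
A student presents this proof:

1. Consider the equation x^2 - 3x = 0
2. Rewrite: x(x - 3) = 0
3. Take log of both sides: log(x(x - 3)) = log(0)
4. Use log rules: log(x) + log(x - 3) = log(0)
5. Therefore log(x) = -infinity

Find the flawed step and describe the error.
Step 3: Take log of both sides: log(x(x - 3)) = log(0)

Step 3 takes the logarithm of both sides, resulting in log(0) on the right side. The logarithm is only defined for positive numbers; log(0) is undefined (approaches negative infinity). This operation is invalid.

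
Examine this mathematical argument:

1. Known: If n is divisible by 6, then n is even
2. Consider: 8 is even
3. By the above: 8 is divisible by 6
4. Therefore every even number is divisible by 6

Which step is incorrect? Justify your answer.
Step 3: By the above: 8 is divisible by 6

Step 3 commits the fallacy of affirming the consequent. The known fact 'divisible by 6 → even' does NOT imply 'even → divisible by 6'. That would be the converse, which is false. For example, 8 is even but 8 ÷ 6 = 1.33, which is not an integer.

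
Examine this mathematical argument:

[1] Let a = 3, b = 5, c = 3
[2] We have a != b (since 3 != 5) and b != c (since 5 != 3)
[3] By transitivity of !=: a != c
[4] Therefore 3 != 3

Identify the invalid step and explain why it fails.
Step 3: By transitivity of !=: a != c

Step 3 incorrectly applies transitivity to the '!=' relation. Transitivity states: if a R b and b R c, then a R c. However, '!=' is not transitive. Counterexample: 3 != 5 and 5 != 3, but 3 = 3 (both equal 3). Transitivity holds for relations like <, <=, =, but not for !=.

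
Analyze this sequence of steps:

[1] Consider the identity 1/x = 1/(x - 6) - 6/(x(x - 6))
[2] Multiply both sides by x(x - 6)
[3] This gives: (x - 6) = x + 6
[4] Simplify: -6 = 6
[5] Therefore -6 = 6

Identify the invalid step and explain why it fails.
Step 3: This gives: (x - 6) = x + 6

Step 3 makes a sign error when clearing denominators. Multiplying -6/(x(x - 6)) by x(x - 6) gives -6, not +6. The correct result is (x - 6) = x - 6, which is trivially true, not (x - 6) = x + 6. (Step 1 is a valid identity: 1/(x - 6) - 6/(x(x - 6)) = (x - 6)/(x(x - 6)) = 1/x.)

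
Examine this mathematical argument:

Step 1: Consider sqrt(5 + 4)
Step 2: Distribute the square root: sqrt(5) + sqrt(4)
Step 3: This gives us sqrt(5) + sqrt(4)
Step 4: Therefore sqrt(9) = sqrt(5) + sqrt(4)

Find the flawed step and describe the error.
Step 2: Distribute the square root: sqrt(5) + sqrt(4)

Step 2 incorrectly 'distributes' the square root over addition. The square root function does not distribute: sqrt(a + b) ≠ sqrt(a) + sqrt(b). In fact, sqrt(5 + 4) = sqrt(9) ≈ 3.0000, while sqrt(5) + sqrt(4) ≈ 4.2361.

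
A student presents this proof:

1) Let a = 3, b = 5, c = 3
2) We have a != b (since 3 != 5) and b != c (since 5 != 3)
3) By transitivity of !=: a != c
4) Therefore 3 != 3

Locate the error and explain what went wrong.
Step 3: By transitivity of !=: a != c

Step 3 incorrectly applies transitivity to the '!=' relation. Transitivity states: if a R b and b R c, then a R c. However, '!=' is not transitive. Counterexample: 3 != 5 and 5 != 3, but 3 = 3 (both equal 3). Transitivity holds for relations like <, <=, =, but not for !=.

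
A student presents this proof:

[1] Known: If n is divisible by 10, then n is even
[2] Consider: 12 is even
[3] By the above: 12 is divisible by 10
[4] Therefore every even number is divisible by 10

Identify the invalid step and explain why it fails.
Step 3: By the above: 12 is divisible by 10

Step 3 commits the fallacy of affirming the consequent. The known fact 'divisible by 10 → even' does NOT imply 'even → divisible by 10'. That would be the converse, which is false. For example, 12 is even but 12 ÷ 10 = 1.20, which is not an integer.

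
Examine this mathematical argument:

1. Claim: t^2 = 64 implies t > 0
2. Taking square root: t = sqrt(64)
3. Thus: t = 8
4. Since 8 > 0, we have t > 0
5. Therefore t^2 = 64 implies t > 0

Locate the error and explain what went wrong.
Step 2: Taking square root: t = sqrt(64)

Step 2 takes the square root and assumes the positive root only. The equation t^2 = 64 actually has two solutions: t = 8 and t = -8. The proof silently assumes t > 0 without justification, then uses this assumption to conclude t > 0, which is circular. The counterexample t = -8 shows the claim is false.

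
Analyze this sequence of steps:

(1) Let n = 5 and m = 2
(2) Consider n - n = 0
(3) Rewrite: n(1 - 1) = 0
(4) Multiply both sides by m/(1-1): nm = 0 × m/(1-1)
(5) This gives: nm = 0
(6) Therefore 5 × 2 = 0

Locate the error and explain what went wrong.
Step 4: Multiply both sides by m/(1-1): nm = 0 × m/(1-1)

Step 4 multiplies both sides by m/(1-1). However, 1-1 = 0, so this is multiplication by m/0, which is undefined. We cannot multiply by an undefined expression.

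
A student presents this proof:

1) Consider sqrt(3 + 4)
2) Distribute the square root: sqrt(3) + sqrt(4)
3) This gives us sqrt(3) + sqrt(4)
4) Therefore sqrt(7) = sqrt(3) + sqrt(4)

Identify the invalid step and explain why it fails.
Step 2: Distribute the square root: sqrt(3) + sqrt(4)

Step 2 incorrectly 'distributes' the square root over addition. The square root function does not distribute: sqrt(a + b) ≠ sqrt(a) + sqrt(b). In fact, sqrt(3 + 4) = sqrt(7) ≈ 2.6458, while sqrt(3) + sqrt(4) ≈ 3.7321.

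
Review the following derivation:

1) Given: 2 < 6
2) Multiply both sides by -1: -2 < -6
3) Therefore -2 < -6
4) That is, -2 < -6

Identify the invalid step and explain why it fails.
Step 2: Multiply both sides by -1: -2 < -6

Step 2 multiplies both sides by -1 but fails to reverse the inequality sign. When multiplying (or dividing) an inequality by a negative number, the direction must be reversed. Since 2 < 6, we should get -2 > -6, i.e., -2 > -6.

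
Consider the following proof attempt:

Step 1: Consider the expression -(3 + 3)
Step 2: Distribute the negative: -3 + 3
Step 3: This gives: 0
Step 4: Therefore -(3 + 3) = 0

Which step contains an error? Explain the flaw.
Step 2: Distribute the negative: -3 + 3

Step 2 incorrectly distributes the negative sign. The correct distribution is -(3 + 3) = -3 - 3 = -6. The negative must be applied to both terms, not just the first. The error treats -(3 + 3) as -3 + 3, which equals 0 instead of -6.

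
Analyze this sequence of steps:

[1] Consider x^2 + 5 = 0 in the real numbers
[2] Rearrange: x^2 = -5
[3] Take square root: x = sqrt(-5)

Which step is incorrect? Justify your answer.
Step 3: Take square root: x = sqrt(-5)

Step 3 takes the square root of -5, which is negative. In the real number system, the square root of a negative number is undefined. The equation x^2 + 5 = 0 has no real solutions. Square roots of negative numbers only exist in the complex numbers.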